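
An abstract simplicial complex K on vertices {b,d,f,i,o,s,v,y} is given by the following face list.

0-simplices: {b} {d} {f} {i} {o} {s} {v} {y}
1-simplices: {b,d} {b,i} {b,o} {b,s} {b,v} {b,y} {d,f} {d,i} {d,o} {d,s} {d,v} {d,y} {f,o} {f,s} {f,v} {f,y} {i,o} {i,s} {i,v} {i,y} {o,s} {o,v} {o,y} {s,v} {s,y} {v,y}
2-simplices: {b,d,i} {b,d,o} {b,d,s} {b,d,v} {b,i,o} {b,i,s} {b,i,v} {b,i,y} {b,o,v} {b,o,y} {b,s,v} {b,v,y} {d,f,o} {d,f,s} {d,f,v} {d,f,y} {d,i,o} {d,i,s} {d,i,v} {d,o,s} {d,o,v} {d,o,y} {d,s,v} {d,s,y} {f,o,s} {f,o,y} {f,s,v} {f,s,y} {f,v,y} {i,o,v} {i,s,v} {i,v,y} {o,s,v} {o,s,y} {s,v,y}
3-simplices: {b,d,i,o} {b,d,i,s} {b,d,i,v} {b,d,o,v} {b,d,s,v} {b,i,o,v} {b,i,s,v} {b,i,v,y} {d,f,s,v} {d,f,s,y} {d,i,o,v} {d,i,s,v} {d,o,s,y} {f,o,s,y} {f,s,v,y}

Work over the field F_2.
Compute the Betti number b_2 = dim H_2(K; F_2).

b_2=3

n_0=8 n_1=26 n_2=35 n_3=15  [Z2]
∂1: piv[bd,bi,bo,bs,bv,by,df] rk=7  ker:di,do,ds,dv,dy,fo,fs,fv,fy,io,is,iv,iy,os,ov,oy,sv,sy,vy
∂2: piv[bdi,bdo,bds,bdv,bio,bis,biv,biy,bov,boy,bsv,bvy,dfo,dfs,dfv,dfy,dos,doy,dsy] rk=19  ker:dio,dis,div,dov,dsv,fos,foy,fsv,fsy,fvy,iov,isv,ivy,osv,osy,svy
∂3: piv[bdio,bdis,bdiv,bdov,bdsv,biov,bisv,bivy,dfsv,dfsy,dosy,fosy,fsvy] rk=13  ker:diov,disv
b_2=(35−19)−13=3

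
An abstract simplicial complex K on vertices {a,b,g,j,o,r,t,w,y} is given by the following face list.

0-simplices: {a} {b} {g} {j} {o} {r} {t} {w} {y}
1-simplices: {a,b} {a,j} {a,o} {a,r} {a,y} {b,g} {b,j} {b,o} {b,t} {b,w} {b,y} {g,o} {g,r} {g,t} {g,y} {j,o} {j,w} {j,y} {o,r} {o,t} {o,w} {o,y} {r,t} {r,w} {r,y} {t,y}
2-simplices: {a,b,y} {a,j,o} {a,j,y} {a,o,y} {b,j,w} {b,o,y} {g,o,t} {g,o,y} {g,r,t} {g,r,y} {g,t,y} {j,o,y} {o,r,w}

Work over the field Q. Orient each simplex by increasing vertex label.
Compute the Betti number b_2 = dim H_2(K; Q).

b_2=1

n_0=9 n_1=26 n_2=13  [Q]
∂1: piv[ab,aj,ao,ar,ay,bg,bt,bw] rk=8  ker:bj,bo,by,go,gr,gt,gy,jo,jw,jy,or,ot,ow,oy,rt,rw,ry,ty
∂2: piv[aby,ajo,ajy,aoy,bjw,boy,got,goy,grt,gry,gty,orw] rk=12  ker:joy
b_2=(13−12)−0=1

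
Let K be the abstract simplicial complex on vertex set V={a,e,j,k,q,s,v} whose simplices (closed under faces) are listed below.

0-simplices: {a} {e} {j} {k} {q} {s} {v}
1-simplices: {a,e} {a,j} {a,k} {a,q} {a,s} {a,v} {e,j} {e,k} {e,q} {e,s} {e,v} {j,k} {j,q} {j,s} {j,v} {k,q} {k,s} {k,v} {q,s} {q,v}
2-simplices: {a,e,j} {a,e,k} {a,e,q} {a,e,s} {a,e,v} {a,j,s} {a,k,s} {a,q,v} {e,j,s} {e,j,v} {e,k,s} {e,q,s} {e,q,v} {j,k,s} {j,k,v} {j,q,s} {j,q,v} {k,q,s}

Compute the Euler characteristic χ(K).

n_0=7 n_1=20 n_2=18
χ=+7−20+18=5

χ(K)=5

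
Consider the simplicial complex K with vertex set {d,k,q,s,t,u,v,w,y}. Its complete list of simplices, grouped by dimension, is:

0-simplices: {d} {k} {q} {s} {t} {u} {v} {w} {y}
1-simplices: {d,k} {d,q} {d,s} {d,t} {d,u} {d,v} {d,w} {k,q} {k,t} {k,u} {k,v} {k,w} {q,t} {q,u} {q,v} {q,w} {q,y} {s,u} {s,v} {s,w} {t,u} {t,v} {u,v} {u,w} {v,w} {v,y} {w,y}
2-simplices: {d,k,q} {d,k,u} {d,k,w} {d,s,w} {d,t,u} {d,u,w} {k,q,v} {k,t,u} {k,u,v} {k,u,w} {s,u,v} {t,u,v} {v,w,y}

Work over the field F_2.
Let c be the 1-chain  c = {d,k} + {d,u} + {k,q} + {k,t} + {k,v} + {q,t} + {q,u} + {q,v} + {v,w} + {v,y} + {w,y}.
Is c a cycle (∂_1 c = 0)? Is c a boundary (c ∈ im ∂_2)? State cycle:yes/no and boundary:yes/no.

n_0=9 n_1=27 n_2=13  [Z2]
∂1: piv[dk,dq,ds,dt,du,dv,dw,qy] rk=8  ker:kq,kt,ku,kv,kw,qt,qu,qv,qw,su,sv,sw,tu,tv,uv,uw,vw,vy,wy
∂2: piv[dkq,dku,dkw,dsw,dtu,duw,kqv,ktu,kuv,suv,tuv,vwy] rk=12  ker:kuw
∂1c = 0
c vs im∂2: residual ≠ 0 ⇒ not boundary

cycle:yes boundary:no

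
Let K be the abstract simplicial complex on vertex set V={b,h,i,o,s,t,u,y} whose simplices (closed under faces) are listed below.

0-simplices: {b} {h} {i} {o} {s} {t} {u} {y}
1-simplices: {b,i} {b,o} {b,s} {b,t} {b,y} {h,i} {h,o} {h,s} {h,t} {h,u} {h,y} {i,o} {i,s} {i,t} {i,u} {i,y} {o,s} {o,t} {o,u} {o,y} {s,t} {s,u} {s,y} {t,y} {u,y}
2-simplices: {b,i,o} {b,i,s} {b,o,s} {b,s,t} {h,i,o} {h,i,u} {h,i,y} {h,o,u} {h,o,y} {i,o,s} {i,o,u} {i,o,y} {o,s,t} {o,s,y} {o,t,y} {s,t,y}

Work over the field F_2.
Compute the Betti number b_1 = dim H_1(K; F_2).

n_0=8 n_1=25 n_2=16  [Z2]
∂1: piv[bi,bo,bs,bt,by,hi,hu] rk=7  ker:ho,hs,ht,hy,io,is,it,iu,iy,os,ot,ou,oy,st,su,sy,ty,uy
∂2: piv[bio,bis,bos,bst,hio,hiu,hiy,hou,hoy,ost,osy,oty] rk=12  ker:ios,iou,ioy,sty
b_1=(25−7)−12=6

b_1=6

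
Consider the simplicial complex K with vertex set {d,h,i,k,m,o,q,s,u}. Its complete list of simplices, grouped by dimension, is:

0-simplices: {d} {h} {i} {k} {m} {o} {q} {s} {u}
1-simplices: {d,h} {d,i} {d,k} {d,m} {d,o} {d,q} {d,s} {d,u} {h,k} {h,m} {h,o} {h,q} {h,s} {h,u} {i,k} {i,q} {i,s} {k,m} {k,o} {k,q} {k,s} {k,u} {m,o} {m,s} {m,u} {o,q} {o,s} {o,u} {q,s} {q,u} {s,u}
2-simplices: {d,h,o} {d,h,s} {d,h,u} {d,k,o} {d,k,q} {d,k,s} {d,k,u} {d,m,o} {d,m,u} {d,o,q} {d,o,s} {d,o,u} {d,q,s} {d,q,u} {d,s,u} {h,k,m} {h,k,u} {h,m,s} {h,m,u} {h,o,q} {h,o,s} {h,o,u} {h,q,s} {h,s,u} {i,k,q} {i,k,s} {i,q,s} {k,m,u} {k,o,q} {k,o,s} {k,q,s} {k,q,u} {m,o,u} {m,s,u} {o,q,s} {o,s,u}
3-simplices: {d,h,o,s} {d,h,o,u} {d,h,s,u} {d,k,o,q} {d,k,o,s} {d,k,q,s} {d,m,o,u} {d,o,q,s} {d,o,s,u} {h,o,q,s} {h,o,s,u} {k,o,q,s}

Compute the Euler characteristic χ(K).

χ(K)=2

n_0=9 n_1=31 n_2=36 n_3=12
χ=+9−31+36−12=2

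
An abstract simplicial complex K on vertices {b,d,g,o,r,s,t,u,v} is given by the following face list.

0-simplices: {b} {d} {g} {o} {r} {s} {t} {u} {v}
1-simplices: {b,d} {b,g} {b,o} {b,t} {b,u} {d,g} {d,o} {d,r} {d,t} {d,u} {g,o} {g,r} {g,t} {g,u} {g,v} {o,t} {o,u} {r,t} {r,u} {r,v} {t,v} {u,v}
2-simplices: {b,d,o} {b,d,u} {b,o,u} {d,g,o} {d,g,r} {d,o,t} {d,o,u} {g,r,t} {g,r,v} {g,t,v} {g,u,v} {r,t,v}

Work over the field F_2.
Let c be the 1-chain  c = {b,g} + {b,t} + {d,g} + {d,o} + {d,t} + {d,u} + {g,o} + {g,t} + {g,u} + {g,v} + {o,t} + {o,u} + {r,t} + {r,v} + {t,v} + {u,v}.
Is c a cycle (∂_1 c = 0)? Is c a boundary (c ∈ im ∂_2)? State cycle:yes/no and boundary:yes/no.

n_0=9 n_1=22 n_2=12  [Z2]
∂1: piv[bd,bg,bo,bt,bu,dr,gv] rk=7  ker:dg,do,dt,du,go,gr,gt,gu,ot,ou,rt,ru,rv,tv,uv
∂2: piv[bdo,bdu,bou,dgo,dgr,dot,grt,grv,gtv,guv] rk=10  ker:dou,rtv
∂1c = 0
c vs im∂2: residual ≠ 0 ⇒ not boundary

cycle:yes boundary:no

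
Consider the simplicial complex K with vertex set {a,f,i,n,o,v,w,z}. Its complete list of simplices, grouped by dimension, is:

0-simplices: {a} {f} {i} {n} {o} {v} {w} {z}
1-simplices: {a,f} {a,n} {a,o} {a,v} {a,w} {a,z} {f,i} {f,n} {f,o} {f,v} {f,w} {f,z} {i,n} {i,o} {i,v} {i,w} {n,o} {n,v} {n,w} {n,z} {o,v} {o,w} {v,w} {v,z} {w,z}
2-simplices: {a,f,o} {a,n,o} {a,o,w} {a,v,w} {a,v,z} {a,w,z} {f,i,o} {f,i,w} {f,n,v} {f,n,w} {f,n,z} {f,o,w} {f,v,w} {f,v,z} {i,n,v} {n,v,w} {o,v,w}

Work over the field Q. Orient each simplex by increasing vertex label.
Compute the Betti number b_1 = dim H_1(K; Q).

b_1=2

n_0=8 n_1=25 n_2=17  [Q]
∂1: piv[af,an,ao,av,aw,az,fi] rk=7  ker:fn,fo,fv,fw,fz,in,io,iv,iw,no,nv,nw,nz,ov,ow,vw,vz,wz
∂2: piv[afo,ano,aow,avw,avz,awz,fio,fiw,fnv,fnw,fnz,fow,fvw,fvz,inv,ovw] rk=16  ker:nvw
b_1=(25−7)−16=2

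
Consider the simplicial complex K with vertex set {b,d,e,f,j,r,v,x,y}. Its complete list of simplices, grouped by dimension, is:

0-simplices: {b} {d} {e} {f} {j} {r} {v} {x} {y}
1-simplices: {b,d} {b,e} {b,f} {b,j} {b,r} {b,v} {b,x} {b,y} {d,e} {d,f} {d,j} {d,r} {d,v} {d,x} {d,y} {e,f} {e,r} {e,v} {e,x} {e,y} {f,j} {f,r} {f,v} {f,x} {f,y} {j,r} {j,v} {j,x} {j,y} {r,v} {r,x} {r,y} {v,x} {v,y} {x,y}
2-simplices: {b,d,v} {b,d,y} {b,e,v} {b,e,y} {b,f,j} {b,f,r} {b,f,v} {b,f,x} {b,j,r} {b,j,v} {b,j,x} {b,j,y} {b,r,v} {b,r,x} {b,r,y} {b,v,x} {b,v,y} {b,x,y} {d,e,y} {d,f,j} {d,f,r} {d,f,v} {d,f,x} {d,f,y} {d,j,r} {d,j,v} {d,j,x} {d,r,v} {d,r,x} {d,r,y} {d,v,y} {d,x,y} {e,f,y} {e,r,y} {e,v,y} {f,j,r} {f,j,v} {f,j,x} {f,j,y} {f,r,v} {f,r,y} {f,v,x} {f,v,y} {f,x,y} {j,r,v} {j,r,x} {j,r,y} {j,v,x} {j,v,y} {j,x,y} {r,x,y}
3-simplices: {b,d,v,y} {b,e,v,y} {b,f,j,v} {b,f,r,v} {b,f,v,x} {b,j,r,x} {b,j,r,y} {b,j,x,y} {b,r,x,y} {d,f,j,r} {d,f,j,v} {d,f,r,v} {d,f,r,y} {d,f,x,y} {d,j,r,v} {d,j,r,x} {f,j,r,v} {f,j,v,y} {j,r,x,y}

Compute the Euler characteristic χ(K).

χ(K)=6

n_0=9 n_1=35 n_2=51 n_3=19
χ=+9−35+51−19=6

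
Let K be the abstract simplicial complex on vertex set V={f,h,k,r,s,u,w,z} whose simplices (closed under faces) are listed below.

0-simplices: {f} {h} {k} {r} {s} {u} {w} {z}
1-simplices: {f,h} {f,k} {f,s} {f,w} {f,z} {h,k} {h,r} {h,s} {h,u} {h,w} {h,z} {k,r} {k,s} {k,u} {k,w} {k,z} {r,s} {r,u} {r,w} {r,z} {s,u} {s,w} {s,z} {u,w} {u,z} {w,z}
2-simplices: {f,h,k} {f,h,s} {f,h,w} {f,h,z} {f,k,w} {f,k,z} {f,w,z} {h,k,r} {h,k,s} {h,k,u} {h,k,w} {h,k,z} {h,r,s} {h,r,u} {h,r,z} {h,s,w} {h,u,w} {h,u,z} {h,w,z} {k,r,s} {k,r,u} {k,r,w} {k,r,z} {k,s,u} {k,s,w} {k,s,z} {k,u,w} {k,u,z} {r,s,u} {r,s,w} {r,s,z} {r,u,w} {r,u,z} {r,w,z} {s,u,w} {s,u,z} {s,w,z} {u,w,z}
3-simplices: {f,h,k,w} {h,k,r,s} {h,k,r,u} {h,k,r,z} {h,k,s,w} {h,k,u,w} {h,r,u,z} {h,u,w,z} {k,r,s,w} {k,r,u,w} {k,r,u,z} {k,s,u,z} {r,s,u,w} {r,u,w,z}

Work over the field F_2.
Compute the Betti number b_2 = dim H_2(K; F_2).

b_2=5

n_0=8 n_1=26 n_2=38 n_3=14  [Z2]
∂1: piv[fh,fk,fs,fw,fz,hr,hu] rk=7  ker:hk,hs,hw,hz,kr,ks,ku,kw,kz,rs,ru,rw,rz,su,sw,sz,uw,uz,wz
∂2: piv[fhk,fhs,fhw,fhz,fkw,fkz,fwz,hkr,hks,hku,hrs,hru,hrz,hsw,huw,huz,krw,ksu,ksz] rk=19  ker:hkw,hkz,hwz,krs,kru,krz,ksw,kuw,kuz,rsu,rsw,rsz,ruw,ruz,rwz,suw,suz,swz,uwz
∂3: piv[fhkw,hkrs,hkru,hkrz,hksw,hkuw,hruz,huwz,krsw,kruw,kruz,ksuz,rsuw,ruwz] rk=14
b_2=(38−19)−14=5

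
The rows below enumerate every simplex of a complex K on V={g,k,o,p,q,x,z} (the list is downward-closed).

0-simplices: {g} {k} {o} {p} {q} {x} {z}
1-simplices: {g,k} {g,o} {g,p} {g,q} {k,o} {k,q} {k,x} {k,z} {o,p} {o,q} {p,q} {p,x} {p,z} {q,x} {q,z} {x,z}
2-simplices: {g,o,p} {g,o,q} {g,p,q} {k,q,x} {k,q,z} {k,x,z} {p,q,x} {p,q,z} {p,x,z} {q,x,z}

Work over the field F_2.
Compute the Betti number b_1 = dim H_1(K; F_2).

n_0=7 n_1=16 n_2=10  [Z2]
∂1: piv[gk,go,gp,gq,kx,kz] rk=6  ker:ko,kq,op,oq,pq,px,pz,qx,qz,xz
∂2: piv[gop,goq,gpq,kqx,kqz,kxz,pqx,pqz] rk=8  ker:pxz,qxz
b_1=(16−6)−8=2

b_1=2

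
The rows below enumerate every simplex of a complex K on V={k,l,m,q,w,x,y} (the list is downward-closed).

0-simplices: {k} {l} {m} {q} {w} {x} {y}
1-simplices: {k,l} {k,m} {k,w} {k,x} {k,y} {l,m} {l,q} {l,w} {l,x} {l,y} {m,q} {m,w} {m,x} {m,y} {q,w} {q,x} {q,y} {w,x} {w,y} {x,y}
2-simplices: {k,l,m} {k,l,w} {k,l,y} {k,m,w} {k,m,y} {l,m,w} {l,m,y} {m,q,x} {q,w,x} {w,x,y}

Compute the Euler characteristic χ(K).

n_0=7 n_1=20 n_2=10
χ=+7−20+10=-3

χ(K)=-3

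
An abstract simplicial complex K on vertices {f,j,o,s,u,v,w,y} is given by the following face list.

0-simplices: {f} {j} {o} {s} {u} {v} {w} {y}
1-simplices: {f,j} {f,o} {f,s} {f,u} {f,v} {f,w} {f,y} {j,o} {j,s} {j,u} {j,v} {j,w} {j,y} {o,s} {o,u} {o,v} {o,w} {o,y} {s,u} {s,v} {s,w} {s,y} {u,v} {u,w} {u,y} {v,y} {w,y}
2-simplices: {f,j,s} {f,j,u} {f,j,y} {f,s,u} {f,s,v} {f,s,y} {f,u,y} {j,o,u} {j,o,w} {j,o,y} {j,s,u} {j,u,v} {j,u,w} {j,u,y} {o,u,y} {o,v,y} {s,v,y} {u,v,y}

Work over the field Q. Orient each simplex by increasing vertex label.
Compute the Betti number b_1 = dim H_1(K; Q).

b_1=5

n_0=8 n_1=27 n_2=18  [Q]
∂1: piv[fj,fo,fs,fu,fv,fw,fy] rk=7  ker:jo,js,ju,jv,jw,jy,os,ou,ov,ow,oy,su,sv,sw,sy,uv,uw,uy,vy,wy
∂2: piv[fjs,fju,fjy,fsu,fsv,fsy,fuy,jou,jow,joy,juv,juw,ovy,svy,uvy] rk=15  ker:jsu,juy,ouy
b_1=(27−7)−15=5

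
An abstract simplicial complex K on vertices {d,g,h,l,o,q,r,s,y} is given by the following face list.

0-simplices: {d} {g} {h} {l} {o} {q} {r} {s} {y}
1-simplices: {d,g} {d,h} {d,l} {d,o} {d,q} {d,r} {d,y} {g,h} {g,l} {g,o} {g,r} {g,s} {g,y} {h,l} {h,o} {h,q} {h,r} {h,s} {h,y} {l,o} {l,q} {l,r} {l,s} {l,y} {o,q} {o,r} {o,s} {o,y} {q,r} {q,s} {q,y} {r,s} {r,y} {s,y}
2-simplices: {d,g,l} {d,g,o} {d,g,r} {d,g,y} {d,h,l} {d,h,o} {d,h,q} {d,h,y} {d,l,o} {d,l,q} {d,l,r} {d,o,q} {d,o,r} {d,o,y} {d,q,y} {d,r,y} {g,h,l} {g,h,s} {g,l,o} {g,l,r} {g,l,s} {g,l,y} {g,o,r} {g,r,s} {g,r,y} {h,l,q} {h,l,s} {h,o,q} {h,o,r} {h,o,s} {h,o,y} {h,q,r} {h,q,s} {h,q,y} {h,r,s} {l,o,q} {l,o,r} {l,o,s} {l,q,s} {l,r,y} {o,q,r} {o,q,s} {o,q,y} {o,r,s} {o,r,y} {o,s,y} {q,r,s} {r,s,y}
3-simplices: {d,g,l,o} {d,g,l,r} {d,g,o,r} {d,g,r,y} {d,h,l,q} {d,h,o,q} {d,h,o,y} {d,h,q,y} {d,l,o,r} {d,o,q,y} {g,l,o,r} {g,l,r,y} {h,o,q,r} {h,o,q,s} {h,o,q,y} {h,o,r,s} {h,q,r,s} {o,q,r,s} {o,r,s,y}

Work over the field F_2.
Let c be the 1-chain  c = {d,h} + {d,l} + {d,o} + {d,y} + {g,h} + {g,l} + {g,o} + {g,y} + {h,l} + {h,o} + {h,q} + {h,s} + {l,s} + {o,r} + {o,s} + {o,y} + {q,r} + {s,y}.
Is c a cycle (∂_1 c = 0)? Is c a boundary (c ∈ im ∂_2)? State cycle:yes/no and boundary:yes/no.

n_0=9 n_1=34 n_2=48 n_3=19  [Z2]
∂1: piv[dg,dh,dl,do,dq,dr,dy,gs] rk=8  ker:gh,gl,go,gr,gy,hl,ho,hq,hr,hs,hy,lo,lq,lr,ls,ly,oq,or,os,oy,qr,qs,qy,rs,ry,sy
∂2: piv[dgl,dgo,dgr,dgy,dhl,dho,dhq,dhy,dlo,dlq,dlr,doq,dor,doy,dqy,dry,ghl,ghs,gls,gly,grs,hor,hos,hqr,hqs,osy] rk=26  ker:glo,glr,gor,gry,hlq,hls,hoq,hoy,hqy,hrs,loq,lor,los,lqs,lry,oqr,oqs,oqy,ors,ory,qrs,rsy
∂3: piv[dglo,dglr,dgor,dgry,dhlq,dhoq,dhoy,dhqy,dlor,doqy,glry,hoqr,hoqs,hors,hqrs,orsy] rk=16  ker:glor,hoqy,oqrs
∂1c = 0
c vs im∂2: reduces to 0 ⇒ boundary

cycle:yes boundary:yes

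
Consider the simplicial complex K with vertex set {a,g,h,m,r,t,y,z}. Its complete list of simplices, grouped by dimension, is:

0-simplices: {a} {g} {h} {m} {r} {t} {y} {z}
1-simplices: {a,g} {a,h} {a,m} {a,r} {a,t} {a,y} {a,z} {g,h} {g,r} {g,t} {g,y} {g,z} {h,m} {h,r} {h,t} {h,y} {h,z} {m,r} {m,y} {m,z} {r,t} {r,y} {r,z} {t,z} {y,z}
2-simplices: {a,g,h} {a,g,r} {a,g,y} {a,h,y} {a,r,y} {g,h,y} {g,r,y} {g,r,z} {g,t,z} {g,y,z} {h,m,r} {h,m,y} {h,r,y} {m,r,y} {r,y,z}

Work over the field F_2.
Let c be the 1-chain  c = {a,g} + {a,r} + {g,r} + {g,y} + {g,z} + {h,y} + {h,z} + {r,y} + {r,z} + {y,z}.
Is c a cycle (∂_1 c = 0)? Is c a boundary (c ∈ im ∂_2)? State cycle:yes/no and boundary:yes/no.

n_0=8 n_1=25 n_2=15  [Z2]
∂1: piv[ag,ah,am,ar,at,ay,az] rk=7  ker:gh,gr,gt,gy,gz,hm,hr,ht,hy,hz,mr,my,mz,rt,ry,rz,tz,yz
∂2: piv[agh,agr,agy,ahy,ary,grz,gtz,gyz,hmr,hmy,hry] rk=11  ker:ghy,gry,mry,ryz
∂1c = 0
c vs im∂2: residual ≠ 0 ⇒ not boundary

cycle:yes boundary:no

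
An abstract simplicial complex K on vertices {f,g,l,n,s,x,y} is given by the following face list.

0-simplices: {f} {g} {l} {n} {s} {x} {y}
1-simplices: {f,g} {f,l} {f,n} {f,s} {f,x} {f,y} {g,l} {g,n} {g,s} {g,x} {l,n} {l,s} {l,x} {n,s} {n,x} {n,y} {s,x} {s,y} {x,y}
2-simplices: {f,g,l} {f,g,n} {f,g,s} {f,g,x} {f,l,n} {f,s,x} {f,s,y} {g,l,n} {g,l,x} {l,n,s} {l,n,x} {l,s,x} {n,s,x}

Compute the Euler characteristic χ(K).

χ(K)=1

n_0=7 n_1=19 n_2=13
χ=+7−19+13=1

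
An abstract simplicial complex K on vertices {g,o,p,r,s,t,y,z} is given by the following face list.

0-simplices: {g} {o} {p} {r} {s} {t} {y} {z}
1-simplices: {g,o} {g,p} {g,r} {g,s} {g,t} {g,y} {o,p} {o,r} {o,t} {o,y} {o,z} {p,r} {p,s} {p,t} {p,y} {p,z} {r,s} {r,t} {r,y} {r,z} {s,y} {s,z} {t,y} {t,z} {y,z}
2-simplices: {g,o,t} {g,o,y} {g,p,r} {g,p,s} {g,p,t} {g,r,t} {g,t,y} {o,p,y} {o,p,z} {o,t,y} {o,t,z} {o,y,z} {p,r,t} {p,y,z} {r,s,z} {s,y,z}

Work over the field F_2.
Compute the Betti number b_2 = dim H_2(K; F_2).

b_2=3

n_0=8 n_1=25 n_2=16  [Z2]
∂1: piv[go,gp,gr,gs,gt,gy,oz] rk=7  ker:op,or,ot,oy,pr,ps,pt,py,pz,rs,rt,ry,rz,sy,sz,ty,tz,yz
∂2: piv[got,goy,gpr,gps,gpt,grt,gty,opy,opz,otz,oyz,rsz,syz] rk=13  ker:oty,prt,pyz
b_2=(16−13)−0=3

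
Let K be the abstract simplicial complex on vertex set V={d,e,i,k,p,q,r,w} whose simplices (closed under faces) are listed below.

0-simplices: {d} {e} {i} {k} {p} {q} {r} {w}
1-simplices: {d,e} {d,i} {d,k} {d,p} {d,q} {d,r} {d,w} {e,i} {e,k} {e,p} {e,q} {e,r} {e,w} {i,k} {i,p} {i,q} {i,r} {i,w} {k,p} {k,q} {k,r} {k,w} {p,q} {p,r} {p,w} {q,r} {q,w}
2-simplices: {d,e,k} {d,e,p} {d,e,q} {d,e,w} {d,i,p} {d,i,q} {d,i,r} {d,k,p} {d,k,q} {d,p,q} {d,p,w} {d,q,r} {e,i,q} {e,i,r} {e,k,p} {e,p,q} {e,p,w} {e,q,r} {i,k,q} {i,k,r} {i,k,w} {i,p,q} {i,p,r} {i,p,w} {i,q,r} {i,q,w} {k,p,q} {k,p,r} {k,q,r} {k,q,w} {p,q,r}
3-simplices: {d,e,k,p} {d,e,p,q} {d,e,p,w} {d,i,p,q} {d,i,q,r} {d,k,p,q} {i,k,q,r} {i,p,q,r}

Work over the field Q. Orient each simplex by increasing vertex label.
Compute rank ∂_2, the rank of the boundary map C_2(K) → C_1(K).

rank∂_2=20

n_0=8 n_1=27 n_2=31 n_3=8  [Q]
∂1: piv[de,di,dk,dp,dq,dr,dw] rk=7  ker:ei,ek,ep,eq,er,ew,ik,ip,iq,ir,iw,kp,kq,kr,kw,pq,pr,pw,qr,qw
∂2: piv[dek,dep,deq,dew,dip,diq,dir,dkp,dkq,dpq,dpw,dqr,eiq,eir,ikq,ikr,ikw,ipr,ipw,iqw] rk=20  ker:ekp,epq,epw,eqr,ipq,iqr,kpq,kpr,kqr,kqw,pqr
∂3: piv[dekp,depq,depw,dipq,diqr,dkpq,ikqr,ipqr] rk=8
rk∂_2=20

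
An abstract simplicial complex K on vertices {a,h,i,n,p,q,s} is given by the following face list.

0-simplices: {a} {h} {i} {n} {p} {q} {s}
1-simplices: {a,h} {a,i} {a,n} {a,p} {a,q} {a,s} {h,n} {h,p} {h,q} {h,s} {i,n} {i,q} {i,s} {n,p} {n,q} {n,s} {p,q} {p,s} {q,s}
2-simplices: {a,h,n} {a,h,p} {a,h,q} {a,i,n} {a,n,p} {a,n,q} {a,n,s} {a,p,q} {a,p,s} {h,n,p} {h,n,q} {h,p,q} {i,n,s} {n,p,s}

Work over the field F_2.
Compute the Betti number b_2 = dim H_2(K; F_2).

b_2=4

n_0=7 n_1=19 n_2=14  [Z2]
∂1: piv[ah,ai,an,ap,aq,as] rk=6  ker:hn,hp,hq,hs,in,iq,is,np,nq,ns,pq,ps,qs
∂2: piv[ahn,ahp,ahq,ain,anp,anq,ans,apq,aps,ins] rk=10  ker:hnp,hnq,hpq,nps
b_2=(14−10)−0=4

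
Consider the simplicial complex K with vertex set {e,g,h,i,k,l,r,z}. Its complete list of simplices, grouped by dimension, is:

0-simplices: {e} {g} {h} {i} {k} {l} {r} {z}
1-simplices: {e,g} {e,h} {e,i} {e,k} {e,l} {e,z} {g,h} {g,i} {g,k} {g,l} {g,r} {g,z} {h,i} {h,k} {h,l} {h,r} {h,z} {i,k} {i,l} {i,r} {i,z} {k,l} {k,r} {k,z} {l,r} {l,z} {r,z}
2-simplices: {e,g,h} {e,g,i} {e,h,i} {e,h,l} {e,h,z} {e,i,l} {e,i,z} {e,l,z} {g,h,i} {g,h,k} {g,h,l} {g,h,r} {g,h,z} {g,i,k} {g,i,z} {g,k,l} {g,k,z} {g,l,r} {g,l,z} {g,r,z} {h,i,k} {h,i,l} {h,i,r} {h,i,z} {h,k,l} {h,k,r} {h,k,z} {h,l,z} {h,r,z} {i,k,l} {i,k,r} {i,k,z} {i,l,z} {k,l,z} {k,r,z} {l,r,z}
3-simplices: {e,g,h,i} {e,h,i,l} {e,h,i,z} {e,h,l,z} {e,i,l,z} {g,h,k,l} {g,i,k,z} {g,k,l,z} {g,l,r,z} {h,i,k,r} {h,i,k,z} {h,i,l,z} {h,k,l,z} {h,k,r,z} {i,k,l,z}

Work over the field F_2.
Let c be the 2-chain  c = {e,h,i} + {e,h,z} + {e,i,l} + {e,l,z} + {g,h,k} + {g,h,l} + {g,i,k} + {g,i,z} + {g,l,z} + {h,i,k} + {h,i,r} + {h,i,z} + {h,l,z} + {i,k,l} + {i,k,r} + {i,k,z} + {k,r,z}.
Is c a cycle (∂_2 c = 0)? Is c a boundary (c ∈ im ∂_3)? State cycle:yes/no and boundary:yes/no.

n_0=8 n_1=27 n_2=36 n_3=15  [Z2]
∂1: piv[eg,eh,ei,ek,el,ez,gr] rk=7  ker:gh,gi,gk,gl,gz,hi,hk,hl,hr,hz,ik,il,ir,iz,kl,kr,kz,lr,lz,rz
∂2: piv[egh,egi,ehi,ehl,ehz,eil,eiz,elz,ghk,ghl,ghr,ghz,gik,gkl,gkz,glr,grz,hir,hkr] rk=19  ker:ghi,giz,glz,hik,hil,hiz,hkl,hkz,hlz,hrz,ikl,ikr,ikz,ilz,klz,krz,lrz
∂3: piv[eghi,ehil,ehiz,ehlz,eilz,ghkl,gikz,gklz,glrz,hikr,hikz,hklz,hkrz,iklz] rk=14  ker:hilz
∂2c = {h,r} + {h,z} + {i,k} + {i,z} + {k,l} + {l,z} + {r,z}

cycle:no boundary:no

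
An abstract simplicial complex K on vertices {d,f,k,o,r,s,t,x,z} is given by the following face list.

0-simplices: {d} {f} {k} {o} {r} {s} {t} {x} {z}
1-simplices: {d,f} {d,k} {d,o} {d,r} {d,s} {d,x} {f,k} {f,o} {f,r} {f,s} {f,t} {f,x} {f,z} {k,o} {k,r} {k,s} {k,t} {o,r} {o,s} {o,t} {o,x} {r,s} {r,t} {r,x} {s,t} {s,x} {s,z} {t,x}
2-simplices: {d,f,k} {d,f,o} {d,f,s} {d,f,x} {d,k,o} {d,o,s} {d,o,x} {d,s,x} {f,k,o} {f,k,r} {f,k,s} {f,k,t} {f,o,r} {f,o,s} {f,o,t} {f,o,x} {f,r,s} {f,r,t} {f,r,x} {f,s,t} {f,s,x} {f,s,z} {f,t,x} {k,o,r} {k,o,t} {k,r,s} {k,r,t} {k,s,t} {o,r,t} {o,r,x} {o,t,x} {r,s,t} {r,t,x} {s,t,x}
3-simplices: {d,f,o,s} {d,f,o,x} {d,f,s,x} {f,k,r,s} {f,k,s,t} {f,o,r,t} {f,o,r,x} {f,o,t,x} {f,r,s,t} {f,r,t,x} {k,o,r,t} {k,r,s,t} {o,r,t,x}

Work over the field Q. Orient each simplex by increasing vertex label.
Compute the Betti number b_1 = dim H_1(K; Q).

b_1=1

n_0=9 n_1=28 n_2=34 n_3=13  [Q]
∂1: piv[df,dk,do,dr,ds,dx,ft,fz] rk=8  ker:fk,fo,fr,fs,fx,ko,kr,ks,kt,or,os,ot,ox,rs,rt,rx,st,sx,sz,tx
∂2: piv[dfk,dfo,dfs,dfx,dko,dos,dox,dsx,fkr,fks,fkt,for,fot,frs,frt,frx,fst,fsz,ftx] rk=19  ker:fko,fos,fox,fsx,kor,kot,krs,krt,kst,ort,orx,otx,rst,rtx,stx
∂3: piv[dfos,dfox,dfsx,fkrs,fkst,fort,forx,fotx,frst,frtx,kort,krst] rk=12  ker:ortx
b_1=(28−8)−19=1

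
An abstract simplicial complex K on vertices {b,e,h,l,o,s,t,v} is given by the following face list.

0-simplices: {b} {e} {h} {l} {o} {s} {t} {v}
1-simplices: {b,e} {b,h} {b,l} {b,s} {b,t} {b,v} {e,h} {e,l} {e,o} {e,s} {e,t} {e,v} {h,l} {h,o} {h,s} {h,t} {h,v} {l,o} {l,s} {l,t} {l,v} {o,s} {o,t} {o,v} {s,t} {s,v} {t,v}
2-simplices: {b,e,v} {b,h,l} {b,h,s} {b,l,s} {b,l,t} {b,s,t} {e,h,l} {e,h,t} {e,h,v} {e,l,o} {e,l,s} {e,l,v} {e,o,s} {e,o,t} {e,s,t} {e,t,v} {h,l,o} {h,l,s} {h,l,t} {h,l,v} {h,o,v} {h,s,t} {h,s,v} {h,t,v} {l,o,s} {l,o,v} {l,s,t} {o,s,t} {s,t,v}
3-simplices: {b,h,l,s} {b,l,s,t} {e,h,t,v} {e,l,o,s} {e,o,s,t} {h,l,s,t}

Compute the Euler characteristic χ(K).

n_0=8 n_1=27 n_2=29 n_3=6
χ=+8−27+29−6=4

χ(K)=4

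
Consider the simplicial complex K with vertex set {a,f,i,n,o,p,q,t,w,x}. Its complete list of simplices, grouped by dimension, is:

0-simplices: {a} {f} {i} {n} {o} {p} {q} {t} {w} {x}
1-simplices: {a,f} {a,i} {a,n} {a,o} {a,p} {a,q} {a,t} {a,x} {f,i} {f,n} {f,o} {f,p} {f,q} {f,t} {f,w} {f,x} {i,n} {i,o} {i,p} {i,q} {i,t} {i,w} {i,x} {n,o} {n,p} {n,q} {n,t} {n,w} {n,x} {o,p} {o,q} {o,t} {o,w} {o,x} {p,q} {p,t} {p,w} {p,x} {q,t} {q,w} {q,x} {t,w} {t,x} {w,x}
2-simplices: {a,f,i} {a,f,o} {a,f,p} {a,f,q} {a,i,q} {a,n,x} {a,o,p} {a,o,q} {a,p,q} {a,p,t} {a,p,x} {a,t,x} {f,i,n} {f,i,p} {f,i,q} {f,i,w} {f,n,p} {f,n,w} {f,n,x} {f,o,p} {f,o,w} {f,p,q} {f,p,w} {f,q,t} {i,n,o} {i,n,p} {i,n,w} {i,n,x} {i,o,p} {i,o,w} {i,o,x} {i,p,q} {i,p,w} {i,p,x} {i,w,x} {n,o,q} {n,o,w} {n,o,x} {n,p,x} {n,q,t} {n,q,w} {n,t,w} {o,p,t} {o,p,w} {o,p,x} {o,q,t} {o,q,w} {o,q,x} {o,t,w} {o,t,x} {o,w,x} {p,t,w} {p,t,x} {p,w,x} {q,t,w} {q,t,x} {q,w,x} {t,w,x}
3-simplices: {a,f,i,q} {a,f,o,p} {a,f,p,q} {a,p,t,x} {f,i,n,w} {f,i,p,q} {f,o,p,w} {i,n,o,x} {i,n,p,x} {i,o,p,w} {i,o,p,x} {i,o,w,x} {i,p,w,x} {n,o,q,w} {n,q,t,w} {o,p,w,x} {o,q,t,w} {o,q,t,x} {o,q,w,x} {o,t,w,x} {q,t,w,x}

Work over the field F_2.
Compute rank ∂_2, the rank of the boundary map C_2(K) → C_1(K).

rank∂_2=34

n_0=10 n_1=44 n_2=58 n_3=21  [Z2]
∂1: piv[af,ai,an,ao,ap,aq,at,ax,fw] rk=9  ker:fi,fn,fo,fp,fq,ft,fx,in,io,ip,iq,it,iw,ix,no,np,nq,nt,nw,nx,op,oq,ot,ow,ox,pq,pt,pw,px,qt,qw,qx,tw,tx,wx
∂2: piv[afi,afo,afp,afq,aiq,anx,aop,aoq,apq,apt,apx,atx,fin,fip,fiw,fnp,fnw,fnx,fow,fpw,fqt,ino,inx,iop,iox,ipx,iwx,noq,nqt,nqw,ntw,opt,oqt,oqx] rk=34  ker:fiq,fop,fpq,inp,inw,iow,ipq,ipw,now,nox,npx,opw,opx,oqw,otw,otx,owx,ptw,ptx,pwx,qtw,qtx,qwx,twx
∂3: piv[afiq,afop,afpq,aptx,finw,fipq,fopw,inox,inpx,iopw,iopx,iowx,ipwx,noqw,nqtw,oqtw,oqtx,oqwx,otwx] rk=19  ker:opwx,qtwx
rk∂_2=34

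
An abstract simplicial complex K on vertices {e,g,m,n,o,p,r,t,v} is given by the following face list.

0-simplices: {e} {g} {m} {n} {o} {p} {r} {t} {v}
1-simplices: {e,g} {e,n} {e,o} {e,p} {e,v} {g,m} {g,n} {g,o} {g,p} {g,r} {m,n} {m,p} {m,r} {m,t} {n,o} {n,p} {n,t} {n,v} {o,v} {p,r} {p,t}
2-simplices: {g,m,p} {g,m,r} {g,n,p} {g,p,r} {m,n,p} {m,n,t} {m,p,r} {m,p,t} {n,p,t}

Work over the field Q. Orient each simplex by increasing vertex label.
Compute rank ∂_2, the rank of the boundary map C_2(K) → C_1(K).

rank∂_2=7

n_0=9 n_1=21 n_2=9  [Q]
∂1: piv[eg,en,eo,ep,ev,gm,gr,mt] rk=8  ker:gn,go,gp,mn,mp,mr,no,np,nt,nv,ov,pr,pt
∂2: piv[gmp,gmr,gnp,gpr,mnp,mnt,mpt] rk=7  ker:mpr,npt
rk∂_2=7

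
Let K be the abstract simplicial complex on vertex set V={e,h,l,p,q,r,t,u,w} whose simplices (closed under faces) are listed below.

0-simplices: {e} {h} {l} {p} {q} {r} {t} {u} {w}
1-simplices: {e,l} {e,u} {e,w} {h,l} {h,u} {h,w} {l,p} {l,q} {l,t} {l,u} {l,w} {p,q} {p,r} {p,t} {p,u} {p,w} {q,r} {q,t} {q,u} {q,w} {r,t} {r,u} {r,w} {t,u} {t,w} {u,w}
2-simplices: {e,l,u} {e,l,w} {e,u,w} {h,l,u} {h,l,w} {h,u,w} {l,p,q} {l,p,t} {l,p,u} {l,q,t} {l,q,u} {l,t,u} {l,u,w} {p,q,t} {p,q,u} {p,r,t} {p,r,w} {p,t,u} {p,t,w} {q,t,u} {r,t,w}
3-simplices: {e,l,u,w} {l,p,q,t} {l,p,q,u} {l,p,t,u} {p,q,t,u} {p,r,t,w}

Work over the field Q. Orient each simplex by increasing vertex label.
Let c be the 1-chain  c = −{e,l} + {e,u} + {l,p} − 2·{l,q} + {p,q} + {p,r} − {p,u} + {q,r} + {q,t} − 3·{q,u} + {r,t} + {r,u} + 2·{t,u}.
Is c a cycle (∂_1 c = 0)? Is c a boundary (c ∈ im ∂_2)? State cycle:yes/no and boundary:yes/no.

n_0=9 n_1=26 n_2=21 n_3=6  [Q]
∂1: piv[el,eu,ew,hl,lp,lq,lt,pr] rk=8  ker:hu,hw,lu,lw,pq,pt,pu,pw,qr,qt,qu,qw,rt,ru,rw,tu,tw,uw
∂2: piv[elu,elw,euw,hlu,hlw,lpq,lpt,lpu,lqt,lqu,ltu,prt,prw,ptw] rk=14  ker:huw,luw,pqt,pqu,ptu,qtu,rtw
∂3: piv[eluw,lpqt,lpqu,lptu,pqtu,prtw] rk=6
∂1c = 0
c vs im∂2: residual ≠ 0 ⇒ not boundary

cycle:yes boundary:no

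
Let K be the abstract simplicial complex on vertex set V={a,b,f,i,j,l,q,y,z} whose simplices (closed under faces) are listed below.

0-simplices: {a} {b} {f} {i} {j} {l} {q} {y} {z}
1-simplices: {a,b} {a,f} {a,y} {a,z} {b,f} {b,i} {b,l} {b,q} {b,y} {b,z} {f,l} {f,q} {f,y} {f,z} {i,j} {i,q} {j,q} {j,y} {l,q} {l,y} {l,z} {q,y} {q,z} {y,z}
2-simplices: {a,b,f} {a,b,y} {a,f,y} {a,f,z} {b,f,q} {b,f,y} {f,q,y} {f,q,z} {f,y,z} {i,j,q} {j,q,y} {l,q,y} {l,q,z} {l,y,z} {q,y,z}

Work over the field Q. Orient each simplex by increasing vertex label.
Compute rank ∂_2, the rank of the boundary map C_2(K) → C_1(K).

rank∂_2=12

n_0=9 n_1=24 n_2=15  [Q]
∂1: piv[ab,af,ay,az,bi,bl,bq,ij] rk=8  ker:bf,by,bz,fl,fq,fy,fz,iq,jq,jy,lq,ly,lz,qy,qz,yz
∂2: piv[abf,aby,afy,afz,bfq,fqy,fqz,fyz,ijq,jqy,lqy,lqz] rk=12  ker:bfy,lyz,qyz
rk∂_2=12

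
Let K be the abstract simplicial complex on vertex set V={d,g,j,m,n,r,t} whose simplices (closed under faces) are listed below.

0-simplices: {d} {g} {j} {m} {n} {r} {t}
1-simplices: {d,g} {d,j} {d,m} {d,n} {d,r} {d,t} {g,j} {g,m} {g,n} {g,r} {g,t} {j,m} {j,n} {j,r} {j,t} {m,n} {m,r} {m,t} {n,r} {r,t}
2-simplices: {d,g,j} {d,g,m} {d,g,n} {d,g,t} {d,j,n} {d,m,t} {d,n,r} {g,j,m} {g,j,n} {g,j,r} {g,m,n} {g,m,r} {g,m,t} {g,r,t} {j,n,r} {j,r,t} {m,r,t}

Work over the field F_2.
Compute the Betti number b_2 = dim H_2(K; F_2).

n_0=7 n_1=20 n_2=17  [Z2]
∂1: piv[dg,dj,dm,dn,dr,dt] rk=6  ker:gj,gm,gn,gr,gt,jm,jn,jr,jt,mn,mr,mt,nr,rt
∂2: piv[dgj,dgm,dgn,dgt,djn,dmt,dnr,gjm,gjr,gmn,gmr,grt,jnr,jrt] rk=14  ker:gjn,gmt,mrt
b_2=(17−14)−0=3

b_2=3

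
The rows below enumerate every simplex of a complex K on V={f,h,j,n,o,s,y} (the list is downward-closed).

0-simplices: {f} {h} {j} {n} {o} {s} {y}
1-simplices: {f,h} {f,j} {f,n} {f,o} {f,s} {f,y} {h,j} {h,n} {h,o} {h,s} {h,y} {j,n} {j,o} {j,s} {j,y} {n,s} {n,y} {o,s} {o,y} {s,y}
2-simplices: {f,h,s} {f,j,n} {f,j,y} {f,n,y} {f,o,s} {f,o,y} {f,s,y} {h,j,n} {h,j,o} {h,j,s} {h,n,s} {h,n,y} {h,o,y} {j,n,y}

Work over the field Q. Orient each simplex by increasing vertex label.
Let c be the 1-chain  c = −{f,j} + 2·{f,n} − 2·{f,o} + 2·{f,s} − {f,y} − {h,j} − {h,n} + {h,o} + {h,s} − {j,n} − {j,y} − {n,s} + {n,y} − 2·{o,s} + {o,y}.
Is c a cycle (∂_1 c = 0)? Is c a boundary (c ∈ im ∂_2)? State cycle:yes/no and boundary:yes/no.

n_0=7 n_1=20 n_2=14  [Q]
∂1: piv[fh,fj,fn,fo,fs,fy] rk=6  ker:hj,hn,ho,hs,hy,jn,jo,js,jy,ns,ny,os,oy,sy
∂2: piv[fhs,fjn,fjy,fny,fos,foy,fsy,hjn,hjo,hjs,hns,hny,hoy] rk=13  ker:jny
∂1c = 0
c vs im∂2: reduces to 0 ⇒ boundary

cycle:yes boundary:yes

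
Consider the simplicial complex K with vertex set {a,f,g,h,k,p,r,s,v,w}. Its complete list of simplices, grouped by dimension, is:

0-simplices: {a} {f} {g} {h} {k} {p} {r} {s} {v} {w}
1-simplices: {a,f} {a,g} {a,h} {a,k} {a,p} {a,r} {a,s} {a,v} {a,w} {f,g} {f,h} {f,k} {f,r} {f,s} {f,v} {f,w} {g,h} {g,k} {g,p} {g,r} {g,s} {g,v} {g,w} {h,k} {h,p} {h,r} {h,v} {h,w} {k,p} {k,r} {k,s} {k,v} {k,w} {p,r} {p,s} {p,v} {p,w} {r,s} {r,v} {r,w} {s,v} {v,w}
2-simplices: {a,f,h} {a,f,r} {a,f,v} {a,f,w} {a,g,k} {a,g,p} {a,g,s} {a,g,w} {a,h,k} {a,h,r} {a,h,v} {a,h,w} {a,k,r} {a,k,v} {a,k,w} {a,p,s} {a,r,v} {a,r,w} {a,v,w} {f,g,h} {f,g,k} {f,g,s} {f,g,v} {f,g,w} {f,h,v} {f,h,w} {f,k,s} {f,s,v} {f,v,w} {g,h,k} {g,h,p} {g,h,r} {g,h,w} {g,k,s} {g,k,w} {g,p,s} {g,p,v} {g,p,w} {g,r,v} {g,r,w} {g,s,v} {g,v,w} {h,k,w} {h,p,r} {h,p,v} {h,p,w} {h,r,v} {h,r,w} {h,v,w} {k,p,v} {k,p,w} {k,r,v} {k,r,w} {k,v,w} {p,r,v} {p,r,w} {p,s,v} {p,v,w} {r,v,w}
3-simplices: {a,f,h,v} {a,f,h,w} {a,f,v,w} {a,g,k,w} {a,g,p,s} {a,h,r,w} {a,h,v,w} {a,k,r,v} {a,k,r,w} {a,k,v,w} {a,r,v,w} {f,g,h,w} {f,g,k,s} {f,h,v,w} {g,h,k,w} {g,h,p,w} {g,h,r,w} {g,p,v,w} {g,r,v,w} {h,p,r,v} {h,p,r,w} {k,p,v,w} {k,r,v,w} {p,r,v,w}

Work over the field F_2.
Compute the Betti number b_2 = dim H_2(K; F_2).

n_0=10 n_1=42 n_2=59 n_3=24  [Z2]
∂1: piv[af,ag,ah,ak,ap,ar,as,av,aw] rk=9  ker:fg,fh,fk,fr,fs,fv,fw,gh,gk,gp,gr,gs,gv,gw,hk,hp,hr,hv,hw,kp,kr,ks,kv,kw,pr,ps,pv,pw,rs,rv,rw,sv,vw
∂2: piv[afh,afr,afv,afw,agk,agp,ags,agw,ahk,ahr,ahv,ahw,akr,akv,akw,aps,arv,arw,avw,fgh,fgk,fgs,fgv,fgw,fks,fsv,ghp,ghr,gpv,gpw,hpr,kpv] rk=32  ker:fhv,fhw,fvw,ghk,ghw,gks,gkw,gps,grv,grw,gsv,gvw,hkw,hpv,hpw,hrv,hrw,hvw,kpw,krv,krw,kvw,prv,prw,psv,pvw,rvw
∂3: piv[afhv,afhw,afvw,agkw,agps,ahrw,ahvw,akrv,akrw,akvw,arvw,fghw,fgks,ghkw,ghpw,ghrw,gpvw,grvw,hprv,hprw,kpvw,prvw] rk=22  ker:fhvw,krvw
b_2=(59−32)−22=5

b_2=5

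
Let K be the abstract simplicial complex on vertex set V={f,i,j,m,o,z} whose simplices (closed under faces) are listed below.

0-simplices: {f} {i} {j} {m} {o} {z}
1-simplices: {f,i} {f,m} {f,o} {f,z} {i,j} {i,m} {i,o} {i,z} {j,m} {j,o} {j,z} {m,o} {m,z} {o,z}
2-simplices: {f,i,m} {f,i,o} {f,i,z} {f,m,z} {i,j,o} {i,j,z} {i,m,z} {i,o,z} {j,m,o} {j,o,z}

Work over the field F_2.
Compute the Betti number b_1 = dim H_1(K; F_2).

n_0=6 n_1=14 n_2=10  [Z2]
∂1: piv[fi,fm,fo,fz,ij] rk=5  ker:im,io,iz,jm,jo,jz,mo,mz,oz
∂2: piv[fim,fio,fiz,fmz,ijo,ijz,ioz,jmo] rk=8  ker:imz,joz
b_1=(14−5)−8=1

b_1=1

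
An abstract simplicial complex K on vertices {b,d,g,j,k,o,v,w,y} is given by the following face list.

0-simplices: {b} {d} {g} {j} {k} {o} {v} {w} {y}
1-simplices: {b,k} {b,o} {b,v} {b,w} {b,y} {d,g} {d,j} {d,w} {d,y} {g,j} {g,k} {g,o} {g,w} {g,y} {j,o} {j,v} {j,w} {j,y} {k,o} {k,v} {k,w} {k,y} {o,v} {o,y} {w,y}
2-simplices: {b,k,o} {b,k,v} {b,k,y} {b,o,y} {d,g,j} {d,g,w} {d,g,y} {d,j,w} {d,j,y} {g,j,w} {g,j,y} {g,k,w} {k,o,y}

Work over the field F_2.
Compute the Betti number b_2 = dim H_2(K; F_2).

b_2=3

n_0=9 n_1=25 n_2=13  [Z2]
∂1: piv[bk,bo,bv,bw,by,dg,dj,dw] rk=8  ker:dy,gj,gk,go,gw,gy,jo,jv,jw,jy,ko,kv,kw,ky,ov,oy,wy
∂2: piv[bko,bkv,bky,boy,dgj,dgw,dgy,djw,djy,gkw] rk=10  ker:gjw,gjy,koy
b_2=(13−10)−0=3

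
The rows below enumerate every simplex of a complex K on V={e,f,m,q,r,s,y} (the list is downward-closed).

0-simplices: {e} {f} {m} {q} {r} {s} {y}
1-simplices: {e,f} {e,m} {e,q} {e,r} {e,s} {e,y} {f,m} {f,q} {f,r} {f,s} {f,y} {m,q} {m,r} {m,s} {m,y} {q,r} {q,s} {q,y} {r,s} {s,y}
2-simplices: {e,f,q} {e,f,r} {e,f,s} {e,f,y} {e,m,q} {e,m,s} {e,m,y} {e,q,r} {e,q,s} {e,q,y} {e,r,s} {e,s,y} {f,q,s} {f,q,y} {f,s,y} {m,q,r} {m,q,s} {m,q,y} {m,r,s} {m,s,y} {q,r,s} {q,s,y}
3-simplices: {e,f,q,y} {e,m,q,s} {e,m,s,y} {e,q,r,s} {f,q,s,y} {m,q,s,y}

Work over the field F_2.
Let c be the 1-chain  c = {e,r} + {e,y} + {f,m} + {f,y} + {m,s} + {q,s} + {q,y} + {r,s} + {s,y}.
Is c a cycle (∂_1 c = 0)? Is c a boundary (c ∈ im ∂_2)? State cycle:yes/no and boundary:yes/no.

cycle:yes boundary:no

n_0=7 n_1=20 n_2=22 n_3=6  [Z2]
∂1: piv[ef,em,eq,er,es,ey] rk=6  ker:fm,fq,fr,fs,fy,mq,mr,ms,my,qr,qs,qy,rs,sy
∂2: piv[efq,efr,efs,efy,emq,ems,emy,eqr,eqs,eqy,ers,esy,mqr] rk=13  ker:fqs,fqy,fsy,mqs,mqy,mrs,msy,qrs,qsy
∂3: piv[efqy,emqs,emsy,eqrs,fqsy,mqsy] rk=6
∂1c = 0
c vs im∂2: residual ≠ 0 ⇒ not boundary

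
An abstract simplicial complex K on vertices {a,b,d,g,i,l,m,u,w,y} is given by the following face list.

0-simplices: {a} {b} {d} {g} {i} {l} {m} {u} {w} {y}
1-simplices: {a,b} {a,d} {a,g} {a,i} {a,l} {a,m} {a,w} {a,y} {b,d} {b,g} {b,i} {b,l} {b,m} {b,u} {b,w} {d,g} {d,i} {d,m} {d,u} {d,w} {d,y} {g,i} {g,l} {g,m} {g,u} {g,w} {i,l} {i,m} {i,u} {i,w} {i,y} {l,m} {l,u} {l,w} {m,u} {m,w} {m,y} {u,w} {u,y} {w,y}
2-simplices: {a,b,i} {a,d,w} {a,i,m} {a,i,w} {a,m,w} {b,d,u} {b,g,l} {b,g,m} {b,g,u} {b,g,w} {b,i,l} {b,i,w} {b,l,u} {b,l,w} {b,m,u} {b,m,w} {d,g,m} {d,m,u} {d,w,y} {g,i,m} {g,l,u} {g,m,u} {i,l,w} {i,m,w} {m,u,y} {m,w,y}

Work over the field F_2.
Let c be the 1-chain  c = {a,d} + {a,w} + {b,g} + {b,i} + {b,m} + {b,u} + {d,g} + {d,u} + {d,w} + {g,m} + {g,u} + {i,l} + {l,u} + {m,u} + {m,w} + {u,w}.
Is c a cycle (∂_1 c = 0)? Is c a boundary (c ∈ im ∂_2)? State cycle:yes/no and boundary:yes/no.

n_0=10 n_1=40 n_2=26  [Z2]
∂1: piv[ab,ad,ag,ai,al,am,aw,ay,bu] rk=9  ker:bd,bg,bi,bl,bm,bw,dg,di,dm,du,dw,dy,gi,gl,gm,gu,gw,il,im,iu,iw,iy,lm,lu,lw,mu,mw,my,uw,uy,wy
∂2: piv[abi,adw,aim,aiw,amw,bdu,bgl,bgm,bgu,bgw,bil,biw,blu,blw,bmu,bmw,dgm,dmu,dwy,gim,muy,mwy] rk=22  ker:glu,gmu,ilw,imw
∂1c = 0
c vs im∂2: residual ≠ 0 ⇒ not boundary

cycle:yes boundary:no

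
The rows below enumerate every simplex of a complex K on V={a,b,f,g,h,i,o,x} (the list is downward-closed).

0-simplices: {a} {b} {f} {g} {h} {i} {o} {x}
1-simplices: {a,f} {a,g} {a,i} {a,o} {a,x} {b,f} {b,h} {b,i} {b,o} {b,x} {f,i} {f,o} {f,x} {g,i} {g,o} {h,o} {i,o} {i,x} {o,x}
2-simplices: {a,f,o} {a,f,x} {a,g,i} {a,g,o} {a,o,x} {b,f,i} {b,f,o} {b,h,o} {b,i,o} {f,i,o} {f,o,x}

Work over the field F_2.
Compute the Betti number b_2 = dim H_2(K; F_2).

b_2=2

n_0=8 n_1=19 n_2=11  [Z2]
∂1: piv[af,ag,ai,ao,ax,bf,bh] rk=7  ker:bi,bo,bx,fi,fo,fx,gi,go,ho,io,ix,ox
∂2: piv[afo,afx,agi,ago,aox,bfi,bfo,bho,bio] rk=9  ker:fio,fox
b_2=(11−9)−0=2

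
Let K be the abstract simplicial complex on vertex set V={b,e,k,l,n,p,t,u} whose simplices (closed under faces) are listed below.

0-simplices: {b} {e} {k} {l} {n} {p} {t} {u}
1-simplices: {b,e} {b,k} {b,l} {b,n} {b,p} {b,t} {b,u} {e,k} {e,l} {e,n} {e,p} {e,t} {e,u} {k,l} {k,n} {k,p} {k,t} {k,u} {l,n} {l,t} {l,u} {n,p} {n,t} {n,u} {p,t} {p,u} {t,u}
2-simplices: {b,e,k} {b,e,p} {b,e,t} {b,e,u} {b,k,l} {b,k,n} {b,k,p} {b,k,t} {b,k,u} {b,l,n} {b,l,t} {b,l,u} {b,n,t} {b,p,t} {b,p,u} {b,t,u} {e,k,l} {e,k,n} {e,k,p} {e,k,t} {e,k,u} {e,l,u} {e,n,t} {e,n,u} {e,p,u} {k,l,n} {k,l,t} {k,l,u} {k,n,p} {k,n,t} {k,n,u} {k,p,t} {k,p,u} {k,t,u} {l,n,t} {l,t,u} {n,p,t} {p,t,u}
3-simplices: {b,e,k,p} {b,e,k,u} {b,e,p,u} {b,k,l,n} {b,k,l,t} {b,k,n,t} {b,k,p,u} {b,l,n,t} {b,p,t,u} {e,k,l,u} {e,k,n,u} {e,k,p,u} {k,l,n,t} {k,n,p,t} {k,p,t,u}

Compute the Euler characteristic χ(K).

n_0=8 n_1=27 n_2=38 n_3=15
χ=+8−27+38−15=4

χ(K)=4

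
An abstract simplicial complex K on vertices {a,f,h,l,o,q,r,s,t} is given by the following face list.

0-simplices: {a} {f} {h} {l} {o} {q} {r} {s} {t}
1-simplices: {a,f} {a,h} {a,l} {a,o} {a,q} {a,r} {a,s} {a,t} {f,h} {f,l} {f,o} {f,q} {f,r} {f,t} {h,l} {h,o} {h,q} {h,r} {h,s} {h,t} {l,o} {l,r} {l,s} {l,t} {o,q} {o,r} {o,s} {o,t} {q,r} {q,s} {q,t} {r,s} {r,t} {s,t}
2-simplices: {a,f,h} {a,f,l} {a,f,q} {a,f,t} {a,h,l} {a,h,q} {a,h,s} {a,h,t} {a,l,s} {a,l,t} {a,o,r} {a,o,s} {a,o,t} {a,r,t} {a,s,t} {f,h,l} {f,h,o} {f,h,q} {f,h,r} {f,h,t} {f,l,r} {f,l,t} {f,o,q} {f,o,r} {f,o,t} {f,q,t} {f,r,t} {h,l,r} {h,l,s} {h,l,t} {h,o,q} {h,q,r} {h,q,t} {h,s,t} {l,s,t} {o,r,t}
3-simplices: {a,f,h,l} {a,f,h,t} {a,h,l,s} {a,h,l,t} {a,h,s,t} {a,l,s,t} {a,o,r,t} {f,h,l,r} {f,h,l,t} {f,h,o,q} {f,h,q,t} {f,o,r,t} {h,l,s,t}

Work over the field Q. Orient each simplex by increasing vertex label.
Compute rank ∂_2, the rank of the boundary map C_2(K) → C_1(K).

rank∂_2=23

n_0=9 n_1=34 n_2=36 n_3=13  [Q]
∂1: piv[af,ah,al,ao,aq,ar,as,at] rk=8  ker:fh,fl,fo,fq,fr,ft,hl,ho,hq,hr,hs,ht,lo,lr,ls,lt,oq,or,os,ot,qr,qs,qt,rs,rt,st
∂2: piv[afh,afl,afq,aft,ahl,ahq,ahs,aht,als,alt,aor,aos,aot,art,ast,fho,fhr,flr,foq,for,fot,fqt,hqr] rk=23  ker:fhl,fhq,fht,flt,frt,hlr,hls,hlt,hoq,hqt,hst,lst,ort
∂3: piv[afhl,afht,ahls,ahlt,ahst,alst,aort,fhlr,fhlt,fhoq,fhqt,fort] rk=12  ker:hlst
rk∂_2=23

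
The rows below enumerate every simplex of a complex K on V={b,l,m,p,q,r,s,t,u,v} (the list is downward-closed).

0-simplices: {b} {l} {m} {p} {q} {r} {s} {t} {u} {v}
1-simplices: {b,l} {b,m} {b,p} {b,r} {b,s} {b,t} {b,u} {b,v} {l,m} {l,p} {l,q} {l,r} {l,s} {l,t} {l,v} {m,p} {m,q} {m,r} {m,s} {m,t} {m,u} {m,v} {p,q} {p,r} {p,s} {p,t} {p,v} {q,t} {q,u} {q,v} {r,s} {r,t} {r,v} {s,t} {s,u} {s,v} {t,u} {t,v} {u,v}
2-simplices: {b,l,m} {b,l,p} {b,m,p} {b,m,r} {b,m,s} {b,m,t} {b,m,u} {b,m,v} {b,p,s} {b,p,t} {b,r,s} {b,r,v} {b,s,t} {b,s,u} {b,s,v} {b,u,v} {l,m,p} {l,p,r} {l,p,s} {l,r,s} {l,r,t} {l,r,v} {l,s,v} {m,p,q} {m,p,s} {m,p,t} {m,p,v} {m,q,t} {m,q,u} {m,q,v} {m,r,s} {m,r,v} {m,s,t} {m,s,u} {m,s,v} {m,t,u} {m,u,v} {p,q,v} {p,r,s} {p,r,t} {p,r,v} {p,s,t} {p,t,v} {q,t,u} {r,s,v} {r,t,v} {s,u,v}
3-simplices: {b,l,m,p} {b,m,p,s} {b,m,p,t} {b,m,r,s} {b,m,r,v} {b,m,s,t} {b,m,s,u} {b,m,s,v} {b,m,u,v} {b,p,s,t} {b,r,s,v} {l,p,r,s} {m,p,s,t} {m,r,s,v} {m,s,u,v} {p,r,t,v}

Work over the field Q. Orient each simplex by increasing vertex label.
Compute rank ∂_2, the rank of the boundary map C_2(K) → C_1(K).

rank∂_2=29

n_0=10 n_1=39 n_2=47 n_3=16  [Q]
∂1: piv[bl,bm,bp,br,bs,bt,bu,bv,lq] rk=9  ker:lm,lp,lr,ls,lt,lv,mp,mq,mr,ms,mt,mu,mv,pq,pr,ps,pt,pv,qt,qu,qv,rs,rt,rv,st,su,sv,tu,tv,uv
∂2: piv[blm,blp,bmp,bmr,bms,bmt,bmu,bmv,bps,bpt,brs,brv,bst,bsu,bsv,buv,lpr,lps,lrs,lrt,lrv,mpq,mpv,mqt,mqu,mqv,mtu,prt,ptv] rk=29  ker:lmp,lsv,mps,mpt,mrs,mrv,mst,msu,msv,muv,pqv,prs,prv,pst,qtu,rsv,rtv,suv
∂3: piv[blmp,bmps,bmpt,bmrs,bmrv,bmst,bmsu,bmsv,bmuv,bpst,brsv,lprs,msuv,prtv] rk=14  ker:mpst,mrsv
rk∂_2=29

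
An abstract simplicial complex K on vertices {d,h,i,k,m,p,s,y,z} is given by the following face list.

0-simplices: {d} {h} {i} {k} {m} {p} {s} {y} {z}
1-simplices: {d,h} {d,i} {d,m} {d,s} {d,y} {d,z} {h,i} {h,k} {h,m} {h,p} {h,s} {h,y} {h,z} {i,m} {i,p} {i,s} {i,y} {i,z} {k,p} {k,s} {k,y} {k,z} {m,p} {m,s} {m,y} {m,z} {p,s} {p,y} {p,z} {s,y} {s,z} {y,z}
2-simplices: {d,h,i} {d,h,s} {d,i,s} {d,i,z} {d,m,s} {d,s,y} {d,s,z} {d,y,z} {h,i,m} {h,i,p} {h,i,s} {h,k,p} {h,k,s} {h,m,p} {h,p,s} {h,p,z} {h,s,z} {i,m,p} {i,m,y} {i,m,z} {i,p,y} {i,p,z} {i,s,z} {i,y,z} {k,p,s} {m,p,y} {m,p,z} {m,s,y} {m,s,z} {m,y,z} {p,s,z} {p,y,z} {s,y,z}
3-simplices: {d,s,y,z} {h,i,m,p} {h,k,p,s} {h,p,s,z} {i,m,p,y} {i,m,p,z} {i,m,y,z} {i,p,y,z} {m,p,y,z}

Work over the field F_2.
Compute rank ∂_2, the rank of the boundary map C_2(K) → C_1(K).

rank∂_2=21

n_0=9 n_1=32 n_2=33 n_3=9  [Z2]
∂1: piv[dh,di,dm,ds,dy,dz,hk,hp] rk=8  ker:hi,hm,hs,hy,hz,im,ip,is,iy,iz,kp,ks,ky,kz,mp,ms,my,mz,ps,py,pz,sy,sz,yz
∂2: piv[dhi,dhs,dis,diz,dms,dsy,dsz,dyz,him,hip,hkp,hks,hmp,hps,hpz,hsz,imy,imz,ipy,iyz,msy] rk=21  ker:his,imp,ipz,isz,kps,mpy,mpz,msz,myz,psz,pyz,syz
∂3: piv[dsyz,himp,hkps,hpsz,impy,impz,imyz,ipyz] rk=8  ker:mpyz
rk∂_2=21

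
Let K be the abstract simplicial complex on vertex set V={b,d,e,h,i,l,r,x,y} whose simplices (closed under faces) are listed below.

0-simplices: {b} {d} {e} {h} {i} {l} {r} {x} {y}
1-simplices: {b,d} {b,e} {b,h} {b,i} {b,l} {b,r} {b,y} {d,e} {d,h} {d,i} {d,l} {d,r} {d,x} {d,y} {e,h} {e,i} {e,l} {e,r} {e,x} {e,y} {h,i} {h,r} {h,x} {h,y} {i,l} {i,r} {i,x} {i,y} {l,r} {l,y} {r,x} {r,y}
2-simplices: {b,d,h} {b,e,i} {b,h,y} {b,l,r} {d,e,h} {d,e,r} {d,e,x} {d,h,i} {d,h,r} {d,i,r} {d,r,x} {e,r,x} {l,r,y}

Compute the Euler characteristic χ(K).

n_0=9 n_1=32 n_2=13
χ=+9−32+13=-10

χ(K)=-10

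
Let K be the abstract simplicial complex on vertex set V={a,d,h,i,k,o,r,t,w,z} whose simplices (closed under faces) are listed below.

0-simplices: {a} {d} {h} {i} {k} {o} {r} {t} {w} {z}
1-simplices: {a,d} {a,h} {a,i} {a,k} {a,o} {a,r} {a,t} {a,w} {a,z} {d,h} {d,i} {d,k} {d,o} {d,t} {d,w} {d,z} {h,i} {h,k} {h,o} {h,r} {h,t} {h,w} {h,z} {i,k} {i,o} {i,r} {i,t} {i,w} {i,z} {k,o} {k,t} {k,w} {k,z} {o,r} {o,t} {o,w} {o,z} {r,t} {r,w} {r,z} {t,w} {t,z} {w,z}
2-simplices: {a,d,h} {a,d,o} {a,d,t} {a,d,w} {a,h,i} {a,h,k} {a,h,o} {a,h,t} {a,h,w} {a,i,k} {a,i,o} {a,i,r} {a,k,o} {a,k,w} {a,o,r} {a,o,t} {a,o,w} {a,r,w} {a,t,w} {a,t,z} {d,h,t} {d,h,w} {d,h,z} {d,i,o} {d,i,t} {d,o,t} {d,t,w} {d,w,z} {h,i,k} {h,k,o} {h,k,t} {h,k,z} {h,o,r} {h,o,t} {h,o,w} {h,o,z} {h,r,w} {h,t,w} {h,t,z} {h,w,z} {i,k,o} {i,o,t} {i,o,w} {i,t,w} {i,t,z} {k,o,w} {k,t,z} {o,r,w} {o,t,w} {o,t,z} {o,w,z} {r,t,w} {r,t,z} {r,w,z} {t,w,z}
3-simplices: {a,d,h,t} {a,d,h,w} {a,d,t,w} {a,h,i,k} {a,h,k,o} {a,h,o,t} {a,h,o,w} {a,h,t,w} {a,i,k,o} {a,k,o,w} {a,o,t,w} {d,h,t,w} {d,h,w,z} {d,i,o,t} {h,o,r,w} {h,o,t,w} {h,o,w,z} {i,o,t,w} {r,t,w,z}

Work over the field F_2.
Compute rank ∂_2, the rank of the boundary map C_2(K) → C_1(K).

rank∂_2=33

n_0=10 n_1=43 n_2=55 n_3=19  [Z2]
∂1: piv[ad,ah,ai,ak,ao,ar,at,aw,az] rk=9  ker:dh,di,dk,do,dt,dw,dz,hi,hk,ho,hr,ht,hw,hz,ik,io,ir,it,iw,iz,ko,kt,kw,kz,or,ot,ow,oz,rt,rw,rz,tw,tz,wz
∂2: piv[adh,ado,adt,adw,ahi,ahk,aho,aht,ahw,aik,aio,air,ako,akw,aor,aot,aow,arw,atw,atz,dhz,dio,dit,dwz,hkt,hkz,hor,hoz,htz,iow,itz,rtw,rtz] rk=33  ker:dht,dhw,dot,dtw,hik,hko,hot,how,hrw,htw,hwz,iko,iot,itw,kow,ktz,orw,otw,otz,owz,rwz,twz
∂3: piv[adht,adhw,adtw,ahik,ahko,ahot,ahow,ahtw,aiko,akow,aotw,dhwz,diot,horw,howz,iotw,rtwz] rk=17  ker:dhtw,hotw
rk∂_2=33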